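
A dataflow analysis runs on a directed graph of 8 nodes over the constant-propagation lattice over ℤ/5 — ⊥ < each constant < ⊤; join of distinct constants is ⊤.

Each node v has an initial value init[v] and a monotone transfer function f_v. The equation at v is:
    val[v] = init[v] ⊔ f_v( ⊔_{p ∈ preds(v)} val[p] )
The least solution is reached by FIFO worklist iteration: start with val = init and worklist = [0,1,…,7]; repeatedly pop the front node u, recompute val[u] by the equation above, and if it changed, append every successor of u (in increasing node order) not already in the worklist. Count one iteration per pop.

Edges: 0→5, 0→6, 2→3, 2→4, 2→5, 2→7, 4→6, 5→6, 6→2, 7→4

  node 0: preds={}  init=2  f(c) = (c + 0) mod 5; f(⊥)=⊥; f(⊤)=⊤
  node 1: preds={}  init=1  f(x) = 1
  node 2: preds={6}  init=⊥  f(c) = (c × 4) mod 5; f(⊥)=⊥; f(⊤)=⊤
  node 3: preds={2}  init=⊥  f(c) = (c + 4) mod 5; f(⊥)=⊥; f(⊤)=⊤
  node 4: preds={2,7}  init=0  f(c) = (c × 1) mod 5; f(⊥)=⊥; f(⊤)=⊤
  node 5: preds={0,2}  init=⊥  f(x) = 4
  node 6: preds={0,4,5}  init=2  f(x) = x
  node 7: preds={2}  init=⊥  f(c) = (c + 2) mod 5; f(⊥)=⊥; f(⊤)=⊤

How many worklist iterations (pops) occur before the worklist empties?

Iteration log — 14 steps:
  step 1. node 0  ⊔preds=⊥  new=2  stable
  step 2. node 1  ⊔preds=⊥  new=1  stable
  step 3. node 2  ⊔preds=2  new=3  old=⊥  +wl: 
  step 4. node 3  ⊔preds=3  new=2  old=⊥  +wl: 
  step 5. node 4  ⊔preds=3  new=⊤  old=0  +wl: 
  step 6. node 5  ⊔preds=⊤  new=4  old=⊥  +wl: 
  step 7. node 6  ⊔preds=⊤  new=⊤  old=2  +wl: 2
  step 8. node 7  ⊔preds=3  new=0  old=⊥  +wl: 4
  step 9. node 2  ⊔preds=⊤  new=⊤  old=3  +wl: 3,5,7
  step 10. node 4  ⊔preds=⊤  new=⊤  stable
  step 11. node 3  ⊔preds=⊤  new=⊤  old=2  +wl: 
  step 12. node 5  ⊔preds=⊤  new=4  stable
  step 13. node 7  ⊔preds=⊤  new=⊤  old=0  +wl: 4
  step 14. node 4  ⊔preds=⊤  new=⊤  stable

Least fixpoint reached:
  node 0: 2
  node 1: 1
  node 2: ⊤
  node 3: ⊤
  node 4: ⊤
  node 5: 4
  node 6: ⊤
  node 7: ⊤

14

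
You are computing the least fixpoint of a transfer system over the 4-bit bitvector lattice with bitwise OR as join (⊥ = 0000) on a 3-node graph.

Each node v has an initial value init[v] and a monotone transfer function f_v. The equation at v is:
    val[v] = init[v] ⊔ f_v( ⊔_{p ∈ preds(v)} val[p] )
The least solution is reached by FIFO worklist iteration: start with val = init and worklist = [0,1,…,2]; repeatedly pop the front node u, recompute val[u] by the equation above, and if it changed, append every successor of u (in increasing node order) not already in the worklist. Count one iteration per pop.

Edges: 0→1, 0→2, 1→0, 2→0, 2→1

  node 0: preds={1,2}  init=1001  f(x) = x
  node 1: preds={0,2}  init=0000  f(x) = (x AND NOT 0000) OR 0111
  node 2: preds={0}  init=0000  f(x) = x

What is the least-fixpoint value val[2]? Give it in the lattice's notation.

Trace (8 dequeues):
  [1] u=0 | in 0000 | out 1001 | ==
  [2] u=1 | in 1001 | out 1111 | prev 0000 | push {0}
  [3] u=2 | in 1001 | out 1001 | prev 0000 | push {1}
  [4] u=0 | in 1111 | out 1111 | prev 1001 | push {2}
  [5] u=1 | in 1111 | out 1111 | ==
  [6] u=2 | in 1111 | out 1111 | prev 1001 | push {0,1}
  [7] u=0 | in 1111 | out 1111 | ==
  [8] u=1 | in 1111 | out 1111 | ==

Converged values:
  [0] 1111
  [1] 1111
  [2] 1111

1111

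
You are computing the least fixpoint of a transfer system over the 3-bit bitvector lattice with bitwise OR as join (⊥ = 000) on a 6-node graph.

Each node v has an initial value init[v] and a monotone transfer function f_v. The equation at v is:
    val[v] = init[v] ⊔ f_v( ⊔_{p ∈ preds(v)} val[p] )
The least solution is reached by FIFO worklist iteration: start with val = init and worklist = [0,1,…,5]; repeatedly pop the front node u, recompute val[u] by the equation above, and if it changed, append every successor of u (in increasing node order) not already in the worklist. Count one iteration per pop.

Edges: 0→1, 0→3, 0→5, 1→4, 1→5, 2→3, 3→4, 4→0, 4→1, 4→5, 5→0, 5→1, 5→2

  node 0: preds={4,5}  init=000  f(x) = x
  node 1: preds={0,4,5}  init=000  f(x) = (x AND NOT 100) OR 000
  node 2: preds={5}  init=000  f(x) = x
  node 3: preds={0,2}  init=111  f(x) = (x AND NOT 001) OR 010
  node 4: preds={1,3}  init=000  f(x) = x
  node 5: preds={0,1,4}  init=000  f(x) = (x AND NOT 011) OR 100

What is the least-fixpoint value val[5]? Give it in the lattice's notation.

100

Worklist (12 pops):
  #1 pop 0: in=000 → 000 (no change)
  #2 pop 1: in=000 → 000 (no change)
  #3 pop 2: in=000 → 000 (no change)
  #4 pop 3: in=000 → 111 (no change)
  #5 pop 4: in=111 → 111 (was 000); enqueue [0,1]
  #6 pop 5: in=111 → 100 (was 000); enqueue [2]
  #7 pop 0: in=111 → 111 (was 000); enqueue [3,5]
  #8 pop 1: in=111 → 011 (was 000); enqueue [4]
  #9 pop 2: in=100 → 100 (was 000); enqueue []
  #10 pop 3: in=111 → 111 (no change)
  #11 pop 5: in=111 → 100 (no change)
  #12 pop 4: in=111 → 111 (no change)

Fixpoint:
  val[0] = 111
  val[1] = 011
  val[2] = 100
  val[3] = 111
  val[4] = 111
  val[5] = 100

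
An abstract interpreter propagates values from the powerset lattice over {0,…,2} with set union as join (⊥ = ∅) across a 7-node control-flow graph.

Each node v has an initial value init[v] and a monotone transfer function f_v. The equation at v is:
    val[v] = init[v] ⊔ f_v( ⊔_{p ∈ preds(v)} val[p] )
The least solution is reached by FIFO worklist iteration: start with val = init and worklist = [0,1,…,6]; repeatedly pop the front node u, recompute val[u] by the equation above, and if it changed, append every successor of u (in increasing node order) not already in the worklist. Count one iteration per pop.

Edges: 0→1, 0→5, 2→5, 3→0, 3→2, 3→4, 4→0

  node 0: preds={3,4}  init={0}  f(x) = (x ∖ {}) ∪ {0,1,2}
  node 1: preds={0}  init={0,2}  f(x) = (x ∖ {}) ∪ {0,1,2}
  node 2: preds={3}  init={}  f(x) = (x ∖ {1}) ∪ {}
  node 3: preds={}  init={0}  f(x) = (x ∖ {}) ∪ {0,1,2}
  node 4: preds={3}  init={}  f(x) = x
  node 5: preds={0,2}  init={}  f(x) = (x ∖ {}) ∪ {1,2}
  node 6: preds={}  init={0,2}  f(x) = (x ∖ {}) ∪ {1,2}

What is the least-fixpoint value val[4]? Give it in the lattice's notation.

{0,1,2}

Iteration log — 10 steps:
  step 1. node 0  ⊔preds={0}  new={0,1,2}  old={0}  +wl: 
  step 2. node 1  ⊔preds={0,1,2}  new={0,1,2}  old={0,2}  +wl: 
  step 3. node 2  ⊔preds={0}  new={0}  old={}  +wl: 
  step 4. node 3  ⊔preds={}  new={0,1,2}  old={0}  +wl: 0,2
  step 5. node 4  ⊔preds={0,1,2}  new={0,1,2}  old={}  +wl: 
  step 6. node 5  ⊔preds={0,1,2}  new={0,1,2}  old={}  +wl: 
  step 7. node 6  ⊔preds={}  new={0,1,2}  old={0,2}  +wl: 
  step 8. node 0  ⊔preds={0,1,2}  new={0,1,2}  stable
  step 9. node 2  ⊔preds={0,1,2}  new={0,2}  old={0}  +wl: 5
  step 10. node 5  ⊔preds={0,1,2}  new={0,1,2}  stable

Least fixpoint reached:
  node 0: {0,1,2}
  node 1: {0,1,2}
  node 2: {0,2}
  node 3: {0,1,2}
  node 4: {0,1,2}
  node 5: {0,1,2}
  node 6: {0,1,2}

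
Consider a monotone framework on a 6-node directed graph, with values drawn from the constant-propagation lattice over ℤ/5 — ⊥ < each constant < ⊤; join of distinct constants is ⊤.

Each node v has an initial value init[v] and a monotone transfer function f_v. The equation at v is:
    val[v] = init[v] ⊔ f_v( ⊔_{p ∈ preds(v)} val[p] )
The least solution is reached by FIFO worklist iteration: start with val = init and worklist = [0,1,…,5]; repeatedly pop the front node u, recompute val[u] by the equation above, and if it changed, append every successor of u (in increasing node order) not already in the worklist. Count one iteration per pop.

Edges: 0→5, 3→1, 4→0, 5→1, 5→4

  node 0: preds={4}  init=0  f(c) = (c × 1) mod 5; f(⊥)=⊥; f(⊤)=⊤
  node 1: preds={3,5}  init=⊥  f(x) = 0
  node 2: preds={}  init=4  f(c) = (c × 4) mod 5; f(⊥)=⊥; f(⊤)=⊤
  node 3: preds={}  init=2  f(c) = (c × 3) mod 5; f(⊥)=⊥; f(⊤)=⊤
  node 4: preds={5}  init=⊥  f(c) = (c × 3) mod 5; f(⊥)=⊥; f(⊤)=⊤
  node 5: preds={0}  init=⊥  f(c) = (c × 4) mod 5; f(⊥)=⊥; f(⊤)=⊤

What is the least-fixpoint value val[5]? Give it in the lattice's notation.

Trace (9 dequeues):
  [1] u=0 | in ⊥ | out 0 | ==
  [2] u=1 | in 2 | out 0 | prev ⊥ | push {}
  [3] u=2 | in ⊥ | out 4 | ==
  [4] u=3 | in ⊥ | out 2 | ==
  [5] u=4 | in ⊥ | out ⊥ | ==
  [6] u=5 | in 0 | out 0 | prev ⊥ | push {1,4}
  [7] u=1 | in ⊤ | out 0 | ==
  [8] u=4 | in 0 | out 0 | prev ⊥ | push {0}
  [9] u=0 | in 0 | out 0 | ==

Converged values:
  [0] 0
  [1] 0
  [2] 4
  [3] 2
  [4] 0
  [5] 0

0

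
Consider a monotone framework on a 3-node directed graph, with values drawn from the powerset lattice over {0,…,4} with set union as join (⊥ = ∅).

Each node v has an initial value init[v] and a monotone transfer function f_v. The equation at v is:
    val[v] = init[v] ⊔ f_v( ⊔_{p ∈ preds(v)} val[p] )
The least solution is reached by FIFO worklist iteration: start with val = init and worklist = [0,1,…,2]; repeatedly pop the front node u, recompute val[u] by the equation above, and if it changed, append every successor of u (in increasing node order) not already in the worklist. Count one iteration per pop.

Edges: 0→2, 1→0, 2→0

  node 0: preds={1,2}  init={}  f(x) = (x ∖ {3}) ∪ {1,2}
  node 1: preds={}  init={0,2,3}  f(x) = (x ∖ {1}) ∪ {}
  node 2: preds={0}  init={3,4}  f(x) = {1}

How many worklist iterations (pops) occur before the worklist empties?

Iteration log — 4 steps:
  step 1. node 0  ⊔preds={0,2,3,4}  new={0,1,2,4}  old={}  +wl: 
  step 2. node 1  ⊔preds={}  new={0,2,3}  stable
  step 3. node 2  ⊔preds={0,1,2,4}  new={1,3,4}  old={3,4}  +wl: 0
  step 4. node 0  ⊔preds={0,1,2,3,4}  new={0,1,2,4}  stable

Least fixpoint reached:
  node 0: {0,1,2,4}
  node 1: {0,2,3}
  node 2: {1,3,4}

4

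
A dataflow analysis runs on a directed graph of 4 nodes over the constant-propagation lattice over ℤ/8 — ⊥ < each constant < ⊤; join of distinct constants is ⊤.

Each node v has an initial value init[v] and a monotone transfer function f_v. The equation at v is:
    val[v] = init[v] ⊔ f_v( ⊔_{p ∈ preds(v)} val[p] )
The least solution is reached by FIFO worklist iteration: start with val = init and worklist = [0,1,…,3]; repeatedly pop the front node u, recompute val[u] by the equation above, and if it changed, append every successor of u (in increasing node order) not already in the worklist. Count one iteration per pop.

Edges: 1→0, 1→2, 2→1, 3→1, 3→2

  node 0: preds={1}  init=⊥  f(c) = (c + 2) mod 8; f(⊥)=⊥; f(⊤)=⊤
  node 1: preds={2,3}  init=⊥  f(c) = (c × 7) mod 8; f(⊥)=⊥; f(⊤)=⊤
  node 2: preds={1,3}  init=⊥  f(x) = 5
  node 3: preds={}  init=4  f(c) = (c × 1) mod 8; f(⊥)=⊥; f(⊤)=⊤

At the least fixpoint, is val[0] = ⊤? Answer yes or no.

yes

Worklist (8 pops):
  #1 pop 0: in=⊥ → ⊥ (no change)
  #2 pop 1: in=4 → 4 (was ⊥); enqueue [0]
  #3 pop 2: in=4 → 5 (was ⊥); enqueue [1]
  #4 pop 3: in=⊥ → 4 (no change)
  #5 pop 0: in=4 → 6 (was ⊥); enqueue []
  #6 pop 1: in=⊤ → ⊤ (was 4); enqueue [0,2]
  #7 pop 0: in=⊤ → ⊤ (was 6); enqueue []
  #8 pop 2: in=⊤ → 5 (no change)

Fixpoint:
  val[0] = ⊤
  val[1] = ⊤
  val[2] = 5
  val[3] = 4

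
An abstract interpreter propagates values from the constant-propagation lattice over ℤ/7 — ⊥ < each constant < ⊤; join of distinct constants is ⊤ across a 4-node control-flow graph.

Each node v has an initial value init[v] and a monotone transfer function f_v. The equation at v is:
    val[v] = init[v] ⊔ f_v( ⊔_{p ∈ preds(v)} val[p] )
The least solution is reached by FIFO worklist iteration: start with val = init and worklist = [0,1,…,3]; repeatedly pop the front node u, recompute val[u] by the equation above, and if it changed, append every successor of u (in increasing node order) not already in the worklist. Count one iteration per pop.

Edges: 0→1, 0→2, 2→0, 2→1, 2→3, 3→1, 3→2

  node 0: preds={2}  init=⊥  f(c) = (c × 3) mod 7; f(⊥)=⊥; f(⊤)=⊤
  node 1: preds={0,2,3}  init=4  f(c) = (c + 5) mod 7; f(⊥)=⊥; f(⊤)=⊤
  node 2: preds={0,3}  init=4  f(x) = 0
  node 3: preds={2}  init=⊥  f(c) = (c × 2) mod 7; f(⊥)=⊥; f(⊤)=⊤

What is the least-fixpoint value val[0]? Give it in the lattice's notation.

Iteration log — 7 steps:
  step 1. node 0  ⊔preds=4  new=5  old=⊥  +wl: 
  step 2. node 1  ⊔preds=⊤  new=⊤  old=4  +wl: 
  step 3. node 2  ⊔preds=5  new=⊤  old=4  +wl: 0,1
  step 4. node 3  ⊔preds=⊤  new=⊤  old=⊥  +wl: 2
  step 5. node 0  ⊔preds=⊤  new=⊤  old=5  +wl: 
  step 6. node 1  ⊔preds=⊤  new=⊤  stable
  step 7. node 2  ⊔preds=⊤  new=⊤  stable

Least fixpoint reached:
  node 0: ⊤
  node 1: ⊤
  node 2: ⊤
  node 3: ⊤

⊤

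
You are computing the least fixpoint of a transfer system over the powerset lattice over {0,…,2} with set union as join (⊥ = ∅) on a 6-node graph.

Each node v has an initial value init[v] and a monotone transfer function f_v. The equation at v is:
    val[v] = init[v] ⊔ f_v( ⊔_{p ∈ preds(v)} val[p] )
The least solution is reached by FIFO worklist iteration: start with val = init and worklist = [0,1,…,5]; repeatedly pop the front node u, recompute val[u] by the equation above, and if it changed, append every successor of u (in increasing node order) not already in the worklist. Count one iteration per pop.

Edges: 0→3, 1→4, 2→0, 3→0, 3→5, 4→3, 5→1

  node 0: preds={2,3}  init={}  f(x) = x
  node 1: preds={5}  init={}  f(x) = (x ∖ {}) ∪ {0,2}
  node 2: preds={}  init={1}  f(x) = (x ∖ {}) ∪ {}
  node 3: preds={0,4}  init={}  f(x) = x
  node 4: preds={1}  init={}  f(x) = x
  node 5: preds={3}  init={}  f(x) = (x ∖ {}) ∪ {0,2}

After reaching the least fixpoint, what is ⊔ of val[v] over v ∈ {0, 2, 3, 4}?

{0,1,2}

Worklist (13 pops):
  #1 pop 0: in={1} → {1} (was {}); enqueue []
  #2 pop 1: in={} → {0,2} (was {}); enqueue []
  #3 pop 2: in={} → {1} (no change)
  #4 pop 3: in={1} → {1} (was {}); enqueue [0]
  #5 pop 4: in={0,2} → {0,2} (was {}); enqueue [3]
  #6 pop 5: in={1} → {0,1,2} (was {}); enqueue [1]
  #7 pop 0: in={1} → {1} (no change)
  #8 pop 3: in={0,1,2} → {0,1,2} (was {1}); enqueue [0,5]
  #9 pop 1: in={0,1,2} → {0,1,2} (was {0,2}); enqueue [4]
  #10 pop 0: in={0,1,2} → {0,1,2} (was {1}); enqueue [3]
  #11 pop 5: in={0,1,2} → {0,1,2} (no change)
  #12 pop 4: in={0,1,2} → {0,1,2} (was {0,2}); enqueue []
  #13 pop 3: in={0,1,2} → {0,1,2} (no change)

Fixpoint:
  val[0] = {0,1,2}
  val[1] = {0,1,2}
  val[2] = {1}
  val[3] = {0,1,2}
  val[4] = {0,1,2}
  val[5] = {0,1,2}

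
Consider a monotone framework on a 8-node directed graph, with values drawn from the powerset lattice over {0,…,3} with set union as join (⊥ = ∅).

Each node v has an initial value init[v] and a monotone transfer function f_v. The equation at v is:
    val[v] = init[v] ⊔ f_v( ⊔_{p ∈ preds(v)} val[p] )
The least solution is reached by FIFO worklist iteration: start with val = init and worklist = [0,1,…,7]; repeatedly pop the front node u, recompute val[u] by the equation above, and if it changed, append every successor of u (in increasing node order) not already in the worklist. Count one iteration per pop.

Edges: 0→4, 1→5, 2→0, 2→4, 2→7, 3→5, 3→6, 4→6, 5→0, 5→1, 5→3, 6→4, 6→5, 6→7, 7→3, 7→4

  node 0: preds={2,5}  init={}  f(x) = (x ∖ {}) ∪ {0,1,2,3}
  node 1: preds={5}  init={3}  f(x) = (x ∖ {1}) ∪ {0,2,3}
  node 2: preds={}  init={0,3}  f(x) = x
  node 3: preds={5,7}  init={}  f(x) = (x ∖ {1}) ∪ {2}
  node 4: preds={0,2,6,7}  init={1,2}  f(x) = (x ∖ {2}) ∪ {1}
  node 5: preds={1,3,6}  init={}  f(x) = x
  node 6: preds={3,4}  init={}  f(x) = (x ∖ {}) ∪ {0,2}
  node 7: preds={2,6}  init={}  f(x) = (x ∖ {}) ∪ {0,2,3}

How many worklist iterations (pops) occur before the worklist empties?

17

Iteration log — 17 steps:
  step 1. node 0  ⊔preds={0,3}  new={0,1,2,3}  old={}  +wl: 
  step 2. node 1  ⊔preds={}  new={0,2,3}  old={3}  +wl: 
  step 3. node 2  ⊔preds={}  new={0,3}  stable
  step 4. node 3  ⊔preds={}  new={2}  old={}  +wl: 
  step 5. node 4  ⊔preds={0,1,2,3}  new={0,1,2,3}  old={1,2}  +wl: 
  step 6. node 5  ⊔preds={0,2,3}  new={0,2,3}  old={}  +wl: 0,1,3
  step 7. node 6  ⊔preds={0,1,2,3}  new={0,1,2,3}  old={}  +wl: 4,5
  step 8. node 7  ⊔preds={0,1,2,3}  new={0,1,2,3}  old={}  +wl: 
  step 9. node 0  ⊔preds={0,2,3}  new={0,1,2,3}  stable
  step 10. node 1  ⊔preds={0,2,3}  new={0,2,3}  stable
  step 11. node 3  ⊔preds={0,1,2,3}  new={0,2,3}  old={2}  +wl: 6
  step 12. node 4  ⊔preds={0,1,2,3}  new={0,1,2,3}  stable
  step 13. node 5  ⊔preds={0,1,2,3}  new={0,1,2,3}  old={0,2,3}  +wl: 0,1,3
  step 14. node 6  ⊔preds={0,1,2,3}  new={0,1,2,3}  stable
  step 15. node 0  ⊔preds={0,1,2,3}  new={0,1,2,3}  stable
  step 16. node 1  ⊔preds={0,1,2,3}  new={0,2,3}  stable
  step 17. node 3  ⊔preds={0,1,2,3}  new={0,2,3}  stable

Least fixpoint reached:
  node 0: {0,1,2,3}
  node 1: {0,2,3}
  node 2: {0,3}
  node 3: {0,2,3}
  node 4: {0,1,2,3}
  node 5: {0,1,2,3}
  node 6: {0,1,2,3}
  node 7: {0,1,2,3}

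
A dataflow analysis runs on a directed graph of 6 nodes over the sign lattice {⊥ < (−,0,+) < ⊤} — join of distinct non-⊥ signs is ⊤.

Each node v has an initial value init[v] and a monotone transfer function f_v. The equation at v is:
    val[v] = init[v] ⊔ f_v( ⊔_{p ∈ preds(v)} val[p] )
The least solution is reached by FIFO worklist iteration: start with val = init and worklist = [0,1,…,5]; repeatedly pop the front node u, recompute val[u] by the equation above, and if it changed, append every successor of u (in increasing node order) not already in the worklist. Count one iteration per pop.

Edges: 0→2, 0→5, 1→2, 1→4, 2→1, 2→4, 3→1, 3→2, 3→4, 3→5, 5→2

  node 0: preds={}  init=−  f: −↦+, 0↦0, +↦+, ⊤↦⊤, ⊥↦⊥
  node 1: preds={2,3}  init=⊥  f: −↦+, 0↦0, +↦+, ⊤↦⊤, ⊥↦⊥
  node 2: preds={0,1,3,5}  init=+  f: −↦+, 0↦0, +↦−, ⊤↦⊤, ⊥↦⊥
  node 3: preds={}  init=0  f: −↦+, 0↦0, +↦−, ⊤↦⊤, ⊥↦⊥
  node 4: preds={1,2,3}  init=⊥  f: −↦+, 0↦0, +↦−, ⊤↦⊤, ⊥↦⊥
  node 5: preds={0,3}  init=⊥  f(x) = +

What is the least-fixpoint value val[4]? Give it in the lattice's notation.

⊤

Trace (8 dequeues):
  [1] u=0 | in ⊥ | out − | ==
  [2] u=1 | in ⊤ | out ⊤ | prev ⊥ | push {}
  [3] u=2 | in ⊤ | out ⊤ | prev + | push {1}
  [4] u=3 | in ⊥ | out 0 | ==
  [5] u=4 | in ⊤ | out ⊤ | prev ⊥ | push {}
  [6] u=5 | in ⊤ | out + | prev ⊥ | push {2}
  [7] u=1 | in ⊤ | out ⊤ | ==
  [8] u=2 | in ⊤ | out ⊤ | ==

Converged values:
  [0] −
  [1] ⊤
  [2] ⊤
  [3] 0
  [4] ⊤
  [5] +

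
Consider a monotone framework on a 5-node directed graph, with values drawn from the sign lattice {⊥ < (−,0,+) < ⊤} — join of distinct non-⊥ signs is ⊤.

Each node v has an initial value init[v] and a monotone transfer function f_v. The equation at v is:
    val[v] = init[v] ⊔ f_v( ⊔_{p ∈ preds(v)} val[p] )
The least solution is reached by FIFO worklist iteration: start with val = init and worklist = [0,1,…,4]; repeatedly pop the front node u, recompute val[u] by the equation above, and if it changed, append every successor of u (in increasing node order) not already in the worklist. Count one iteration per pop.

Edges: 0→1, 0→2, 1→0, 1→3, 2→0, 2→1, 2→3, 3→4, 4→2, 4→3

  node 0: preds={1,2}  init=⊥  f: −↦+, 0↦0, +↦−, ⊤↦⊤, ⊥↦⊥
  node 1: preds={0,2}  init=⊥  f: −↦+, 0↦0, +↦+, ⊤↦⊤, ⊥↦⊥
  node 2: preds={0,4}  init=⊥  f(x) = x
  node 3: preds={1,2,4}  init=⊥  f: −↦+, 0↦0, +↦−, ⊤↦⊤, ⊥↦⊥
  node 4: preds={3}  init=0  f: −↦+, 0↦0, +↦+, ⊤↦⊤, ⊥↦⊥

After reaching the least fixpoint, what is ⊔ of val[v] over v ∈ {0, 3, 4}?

Trace (10 dequeues):
  [1] u=0 | in ⊥ | out ⊥ | ==
  [2] u=1 | in ⊥ | out ⊥ | ==
  [3] u=2 | in 0 | out 0 | prev ⊥ | push {0,1}
  [4] u=3 | in 0 | out 0 | prev ⊥ | push {}
  [5] u=4 | in 0 | out 0 | ==
  [6] u=0 | in 0 | out 0 | prev ⊥ | push {2}
  [7] u=1 | in 0 | out 0 | prev ⊥ | push {0,3}
  [8] u=2 | in 0 | out 0 | ==
  [9] u=0 | in 0 | out 0 | ==
  [10] u=3 | in 0 | out 0 | ==

Converged values:
  [0] 0
  [1] 0
  [2] 0
  [3] 0
  [4] 0

0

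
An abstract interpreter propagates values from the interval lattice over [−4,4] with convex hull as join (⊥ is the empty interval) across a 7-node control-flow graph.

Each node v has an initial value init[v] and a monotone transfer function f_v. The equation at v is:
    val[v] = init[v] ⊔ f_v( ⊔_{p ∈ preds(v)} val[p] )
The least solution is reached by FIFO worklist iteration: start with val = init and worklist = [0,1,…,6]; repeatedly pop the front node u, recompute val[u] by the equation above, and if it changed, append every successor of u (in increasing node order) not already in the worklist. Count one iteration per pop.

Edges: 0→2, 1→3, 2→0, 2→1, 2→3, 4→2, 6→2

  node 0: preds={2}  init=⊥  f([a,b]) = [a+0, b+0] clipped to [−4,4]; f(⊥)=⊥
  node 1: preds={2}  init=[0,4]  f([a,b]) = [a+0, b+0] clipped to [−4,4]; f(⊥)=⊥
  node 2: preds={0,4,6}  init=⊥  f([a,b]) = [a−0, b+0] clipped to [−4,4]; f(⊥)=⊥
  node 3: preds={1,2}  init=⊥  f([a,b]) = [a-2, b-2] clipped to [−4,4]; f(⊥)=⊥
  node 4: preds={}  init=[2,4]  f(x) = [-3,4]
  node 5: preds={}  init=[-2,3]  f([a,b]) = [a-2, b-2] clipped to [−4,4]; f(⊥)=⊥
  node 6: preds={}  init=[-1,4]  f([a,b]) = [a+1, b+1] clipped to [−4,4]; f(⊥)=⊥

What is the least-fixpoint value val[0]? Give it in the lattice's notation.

Iteration log — 15 steps:
  step 1. node 0  ⊔preds=⊥  new=⊥  stable
  step 2. node 1  ⊔preds=⊥  new=[0,4]  stable
  step 3. node 2  ⊔preds=[-1,4]  new=[-1,4]  old=⊥  +wl: 0,1
  step 4. node 3  ⊔preds=[-1,4]  new=[-3,2]  old=⊥  +wl: 
  step 5. node 4  ⊔preds=⊥  new=[-3,4]  old=[2,4]  +wl: 2
  step 6. node 5  ⊔preds=⊥  new=[-2,3]  stable
  step 7. node 6  ⊔preds=⊥  new=[-1,4]  stable
  step 8. node 0  ⊔preds=[-1,4]  new=[-1,4]  old=⊥  +wl: 
  step 9. node 1  ⊔preds=[-1,4]  new=[-1,4]  old=[0,4]  +wl: 3
  step 10. node 2  ⊔preds=[-3,4]  new=[-3,4]  old=[-1,4]  +wl: 0,1
  step 11. node 3  ⊔preds=[-3,4]  new=[-4,2]  old=[-3,2]  +wl: 
  step 12. node 0  ⊔preds=[-3,4]  new=[-3,4]  old=[-1,4]  +wl: 2
  step 13. node 1  ⊔preds=[-3,4]  new=[-3,4]  old=[-1,4]  +wl: 3
  step 14. node 2  ⊔preds=[-3,4]  new=[-3,4]  stable
  step 15. node 3  ⊔preds=[-3,4]  new=[-4,2]  stable

Least fixpoint reached:
  node 0: [-3,4]
  node 1: [-3,4]
  node 2: [-3,4]
  node 3: [-4,2]
  node 4: [-3,4]
  node 5: [-2,3]
  node 6: [-1,4]

[-3,4]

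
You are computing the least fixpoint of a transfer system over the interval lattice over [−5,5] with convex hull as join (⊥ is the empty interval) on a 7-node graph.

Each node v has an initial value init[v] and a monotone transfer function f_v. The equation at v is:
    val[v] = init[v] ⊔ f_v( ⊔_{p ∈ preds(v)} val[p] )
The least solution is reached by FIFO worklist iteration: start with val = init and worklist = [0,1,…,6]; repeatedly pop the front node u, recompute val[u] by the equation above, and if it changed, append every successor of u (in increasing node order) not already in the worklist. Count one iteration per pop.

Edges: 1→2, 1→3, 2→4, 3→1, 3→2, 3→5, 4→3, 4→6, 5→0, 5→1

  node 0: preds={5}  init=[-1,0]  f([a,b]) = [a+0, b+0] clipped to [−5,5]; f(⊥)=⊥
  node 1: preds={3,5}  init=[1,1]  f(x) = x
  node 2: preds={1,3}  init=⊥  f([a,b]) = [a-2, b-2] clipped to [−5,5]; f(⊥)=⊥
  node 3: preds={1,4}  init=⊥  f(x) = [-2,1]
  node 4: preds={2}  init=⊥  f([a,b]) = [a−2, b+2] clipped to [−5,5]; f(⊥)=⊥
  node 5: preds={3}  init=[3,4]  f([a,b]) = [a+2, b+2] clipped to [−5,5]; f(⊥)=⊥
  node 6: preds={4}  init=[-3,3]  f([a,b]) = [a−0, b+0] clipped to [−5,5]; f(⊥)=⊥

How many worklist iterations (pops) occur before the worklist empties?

Iteration log — 14 steps:
  step 1. node 0  ⊔preds=[3,4]  new=[-1,4]  old=[-1,0]  +wl: 
  step 2. node 1  ⊔preds=[3,4]  new=[1,4]  old=[1,1]  +wl: 
  step 3. node 2  ⊔preds=[1,4]  new=[-1,2]  old=⊥  +wl: 
  step 4. node 3  ⊔preds=[1,4]  new=[-2,1]  old=⊥  +wl: 1,2
  step 5. node 4  ⊔preds=[-1,2]  new=[-3,4]  old=⊥  +wl: 3
  step 6. node 5  ⊔preds=[-2,1]  new=[0,4]  old=[3,4]  +wl: 0
  step 7. node 6  ⊔preds=[-3,4]  new=[-3,4]  old=[-3,3]  +wl: 
  step 8. node 1  ⊔preds=[-2,4]  new=[-2,4]  old=[1,4]  +wl: 
  step 9. node 2  ⊔preds=[-2,4]  new=[-4,2]  old=[-1,2]  +wl: 4
  step 10. node 3  ⊔preds=[-3,4]  new=[-2,1]  stable
  step 11. node 0  ⊔preds=[0,4]  new=[-1,4]  stable
  step 12. node 4  ⊔preds=[-4,2]  new=[-5,4]  old=[-3,4]  +wl: 3,6
  step 13. node 3  ⊔preds=[-5,4]  new=[-2,1]  stable
  step 14. node 6  ⊔preds=[-5,4]  new=[-5,4]  old=[-3,4]  +wl: 

Least fixpoint reached:
  node 0: [-1,4]
  node 1: [-2,4]
  node 2: [-4,2]
  node 3: [-2,1]
  node 4: [-5,4]
  node 5: [0,4]
  node 6: [-5,4]

14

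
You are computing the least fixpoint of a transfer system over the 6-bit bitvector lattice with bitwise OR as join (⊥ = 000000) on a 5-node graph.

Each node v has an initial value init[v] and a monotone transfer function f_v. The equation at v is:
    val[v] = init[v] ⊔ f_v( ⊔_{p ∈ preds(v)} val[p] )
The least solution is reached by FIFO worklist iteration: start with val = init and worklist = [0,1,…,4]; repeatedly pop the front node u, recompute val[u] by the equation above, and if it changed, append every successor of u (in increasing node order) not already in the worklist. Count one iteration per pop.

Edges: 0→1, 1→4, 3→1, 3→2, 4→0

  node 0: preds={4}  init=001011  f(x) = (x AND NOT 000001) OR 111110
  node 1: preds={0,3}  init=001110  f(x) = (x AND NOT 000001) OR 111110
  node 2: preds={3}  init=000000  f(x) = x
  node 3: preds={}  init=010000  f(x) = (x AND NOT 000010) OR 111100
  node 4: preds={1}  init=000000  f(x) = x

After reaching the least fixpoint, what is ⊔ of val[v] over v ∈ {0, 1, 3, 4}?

111111

Worklist (8 pops):
  #1 pop 0: in=000000 → 111111 (was 001011); enqueue []
  #2 pop 1: in=111111 → 111110 (was 001110); enqueue []
  #3 pop 2: in=010000 → 010000 (was 000000); enqueue []
  #4 pop 3: in=000000 → 111100 (was 010000); enqueue [1,2]
  #5 pop 4: in=111110 → 111110 (was 000000); enqueue [0]
  #6 pop 1: in=111111 → 111110 (no change)
  #7 pop 2: in=111100 → 111100 (was 010000); enqueue []
  #8 pop 0: in=111110 → 111111 (no change)

Fixpoint:
  val[0] = 111111
  val[1] = 111110
  val[2] = 111100
  val[3] = 111100
  val[4] = 111110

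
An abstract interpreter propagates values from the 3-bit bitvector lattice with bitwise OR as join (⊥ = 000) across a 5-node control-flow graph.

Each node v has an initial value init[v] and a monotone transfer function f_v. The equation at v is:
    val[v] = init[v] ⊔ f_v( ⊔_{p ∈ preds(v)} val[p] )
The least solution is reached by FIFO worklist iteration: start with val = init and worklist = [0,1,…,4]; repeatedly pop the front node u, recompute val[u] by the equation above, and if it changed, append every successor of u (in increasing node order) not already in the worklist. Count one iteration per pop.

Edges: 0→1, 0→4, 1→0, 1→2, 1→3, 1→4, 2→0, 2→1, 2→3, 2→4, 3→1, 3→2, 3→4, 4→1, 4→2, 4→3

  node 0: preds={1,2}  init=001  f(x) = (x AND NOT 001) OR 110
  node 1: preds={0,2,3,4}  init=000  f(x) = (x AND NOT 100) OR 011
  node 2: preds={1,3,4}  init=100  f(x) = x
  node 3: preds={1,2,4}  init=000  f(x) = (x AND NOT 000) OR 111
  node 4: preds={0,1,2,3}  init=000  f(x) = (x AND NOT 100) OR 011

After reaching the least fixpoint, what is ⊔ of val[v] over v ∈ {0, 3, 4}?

Iteration log — 9 steps:
  step 1. node 0  ⊔preds=100  new=111  old=001  +wl: 
  step 2. node 1  ⊔preds=111  new=011  old=000  +wl: 0
  step 3. node 2  ⊔preds=011  new=111  old=100  +wl: 1
  step 4. node 3  ⊔preds=111  new=111  old=000  +wl: 2
  step 5. node 4  ⊔preds=111  new=011  old=000  +wl: 3
  step 6. node 0  ⊔preds=111  new=111  stable
  step 7. node 1  ⊔preds=111  new=011  stable
  step 8. node 2  ⊔preds=111  new=111  stable
  step 9. node 3  ⊔preds=111  new=111  stable

Least fixpoint reached:
  node 0: 111
  node 1: 011
  node 2: 111
  node 3: 111
  node 4: 011

111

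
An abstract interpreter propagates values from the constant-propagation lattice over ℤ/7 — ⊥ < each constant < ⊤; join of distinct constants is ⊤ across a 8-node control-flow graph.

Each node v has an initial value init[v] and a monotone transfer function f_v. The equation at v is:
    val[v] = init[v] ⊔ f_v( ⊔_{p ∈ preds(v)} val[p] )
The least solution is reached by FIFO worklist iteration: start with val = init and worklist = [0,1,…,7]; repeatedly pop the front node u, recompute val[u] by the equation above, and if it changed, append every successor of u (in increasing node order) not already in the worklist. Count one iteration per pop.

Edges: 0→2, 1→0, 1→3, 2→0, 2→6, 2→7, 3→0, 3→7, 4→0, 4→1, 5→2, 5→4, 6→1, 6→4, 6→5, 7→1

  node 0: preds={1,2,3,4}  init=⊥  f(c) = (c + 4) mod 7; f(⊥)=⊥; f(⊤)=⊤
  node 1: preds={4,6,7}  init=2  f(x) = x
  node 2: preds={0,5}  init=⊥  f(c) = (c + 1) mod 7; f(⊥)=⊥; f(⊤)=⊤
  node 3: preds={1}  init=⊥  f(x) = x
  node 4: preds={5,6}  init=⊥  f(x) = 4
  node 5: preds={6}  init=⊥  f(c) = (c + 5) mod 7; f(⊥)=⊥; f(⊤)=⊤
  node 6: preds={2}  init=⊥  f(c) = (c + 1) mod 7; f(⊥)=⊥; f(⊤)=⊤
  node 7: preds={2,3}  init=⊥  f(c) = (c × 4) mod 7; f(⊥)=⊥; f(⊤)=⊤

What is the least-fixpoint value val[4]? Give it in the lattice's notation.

Worklist (24 pops):
  #1 pop 0: in=2 → 6 (was ⊥); enqueue []
  #2 pop 1: in=⊥ → 2 (no change)
  #3 pop 2: in=6 → 0 (was ⊥); enqueue [0]
  #4 pop 3: in=2 → 2 (was ⊥); enqueue []
  #5 pop 4: in=⊥ → 4 (was ⊥); enqueue [1]
  #6 pop 5: in=⊥ → ⊥ (no change)
  #7 pop 6: in=0 → 1 (was ⊥); enqueue [4,5]
  #8 pop 7: in=⊤ → ⊤ (was ⊥); enqueue []
  #9 pop 0: in=⊤ → ⊤ (was 6); enqueue [2]
  #10 pop 1: in=⊤ → ⊤ (was 2); enqueue [0,3]
  #11 pop 4: in=1 → 4 (no change)
  #12 pop 5: in=1 → 6 (was ⊥); enqueue [4]
  #13 pop 2: in=⊤ → ⊤ (was 0); enqueue [6,7]
  #14 pop 0: in=⊤ → ⊤ (no change)
  #15 pop 3: in=⊤ → ⊤ (was 2); enqueue [0]
  #16 pop 4: in=⊤ → 4 (no change)
  #17 pop 6: in=⊤ → ⊤ (was 1); enqueue [1,4,5]
  #18 pop 7: in=⊤ → ⊤ (no change)
  #19 pop 0: in=⊤ → ⊤ (no change)
  #20 pop 1: in=⊤ → ⊤ (no change)
  #21 pop 4: in=⊤ → 4 (no change)
  #22 pop 5: in=⊤ → ⊤ (was 6); enqueue [2,4]
  #23 pop 2: in=⊤ → ⊤ (no change)
  #24 pop 4: in=⊤ → 4 (no change)

Fixpoint:
  val[0] = ⊤
  val[1] = ⊤
  val[2] = ⊤
  val[3] = ⊤
  val[4] = 4
  val[5] = ⊤
  val[6] = ⊤
  val[7] = ⊤

4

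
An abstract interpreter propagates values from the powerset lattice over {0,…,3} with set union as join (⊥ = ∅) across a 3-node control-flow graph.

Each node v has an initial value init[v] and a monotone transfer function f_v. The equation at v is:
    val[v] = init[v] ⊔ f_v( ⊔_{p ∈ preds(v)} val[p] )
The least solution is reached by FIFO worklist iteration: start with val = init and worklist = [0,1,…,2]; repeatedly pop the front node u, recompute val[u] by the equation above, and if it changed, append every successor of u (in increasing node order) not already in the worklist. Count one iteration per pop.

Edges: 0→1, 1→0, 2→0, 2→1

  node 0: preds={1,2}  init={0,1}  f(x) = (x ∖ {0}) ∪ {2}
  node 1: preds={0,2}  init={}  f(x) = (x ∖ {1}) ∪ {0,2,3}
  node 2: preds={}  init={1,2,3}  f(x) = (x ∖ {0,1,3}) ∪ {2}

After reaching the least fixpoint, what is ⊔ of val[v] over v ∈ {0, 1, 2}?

{0,1,2,3}

Trace (4 dequeues):
  [1] u=0 | in {1,2,3} | out {0,1,2,3} | prev {0,1} | push {}
  [2] u=1 | in {0,1,2,3} | out {0,2,3} | prev {} | push {0}
  [3] u=2 | in {} | out {1,2,3} | ==
  [4] u=0 | in {0,1,2,3} | out {0,1,2,3} | ==

Converged values:
  [0] {0,1,2,3}
  [1] {0,2,3}
  [2] {1,2,3}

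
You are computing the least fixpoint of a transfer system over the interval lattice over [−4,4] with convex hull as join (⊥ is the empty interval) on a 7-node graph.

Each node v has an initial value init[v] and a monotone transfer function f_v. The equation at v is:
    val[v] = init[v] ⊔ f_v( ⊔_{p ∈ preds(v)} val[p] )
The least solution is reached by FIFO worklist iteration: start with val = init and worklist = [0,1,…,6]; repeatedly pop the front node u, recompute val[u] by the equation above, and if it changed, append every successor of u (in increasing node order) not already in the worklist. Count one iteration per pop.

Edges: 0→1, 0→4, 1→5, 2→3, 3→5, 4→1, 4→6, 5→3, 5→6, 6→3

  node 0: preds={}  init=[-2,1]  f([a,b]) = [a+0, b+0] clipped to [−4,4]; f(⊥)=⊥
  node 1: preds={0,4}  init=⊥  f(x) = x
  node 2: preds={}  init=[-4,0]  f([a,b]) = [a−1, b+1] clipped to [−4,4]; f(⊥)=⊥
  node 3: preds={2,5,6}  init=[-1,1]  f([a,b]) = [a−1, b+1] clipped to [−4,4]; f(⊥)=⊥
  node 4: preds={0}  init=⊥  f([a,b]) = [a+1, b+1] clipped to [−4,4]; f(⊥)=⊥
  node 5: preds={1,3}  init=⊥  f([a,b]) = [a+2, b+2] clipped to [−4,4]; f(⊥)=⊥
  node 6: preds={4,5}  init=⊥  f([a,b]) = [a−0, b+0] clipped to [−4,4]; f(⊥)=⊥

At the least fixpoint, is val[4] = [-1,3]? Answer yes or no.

no

Iteration log — 13 steps:
  step 1. node 0  ⊔preds=⊥  new=[-2,1]  stable
  step 2. node 1  ⊔preds=[-2,1]  new=[-2,1]  old=⊥  +wl: 
  step 3. node 2  ⊔preds=⊥  new=[-4,0]  stable
  step 4. node 3  ⊔preds=[-4,0]  new=[-4,1]  old=[-1,1]  +wl: 
  step 5. node 4  ⊔preds=[-2,1]  new=[-1,2]  old=⊥  +wl: 1
  step 6. node 5  ⊔preds=[-4,1]  new=[-2,3]  old=⊥  +wl: 3
  step 7. node 6  ⊔preds=[-2,3]  new=[-2,3]  old=⊥  +wl: 
  step 8. node 1  ⊔preds=[-2,2]  new=[-2,2]  old=[-2,1]  +wl: 5
  step 9. node 3  ⊔preds=[-4,3]  new=[-4,4]  old=[-4,1]  +wl: 
  step 10. node 5  ⊔preds=[-4,4]  new=[-2,4]  old=[-2,3]  +wl: 3,6
  step 11. node 3  ⊔preds=[-4,4]  new=[-4,4]  stable
  step 12. node 6  ⊔preds=[-2,4]  new=[-2,4]  old=[-2,3]  +wl: 3
  step 13. node 3  ⊔preds=[-4,4]  new=[-4,4]  stable

Least fixpoint reached:
  node 0: [-2,1]
  node 1: [-2,2]
  node 2: [-4,0]
  node 3: [-4,4]
  node 4: [-1,2]
  node 5: [-2,4]
  node 6: [-2,4]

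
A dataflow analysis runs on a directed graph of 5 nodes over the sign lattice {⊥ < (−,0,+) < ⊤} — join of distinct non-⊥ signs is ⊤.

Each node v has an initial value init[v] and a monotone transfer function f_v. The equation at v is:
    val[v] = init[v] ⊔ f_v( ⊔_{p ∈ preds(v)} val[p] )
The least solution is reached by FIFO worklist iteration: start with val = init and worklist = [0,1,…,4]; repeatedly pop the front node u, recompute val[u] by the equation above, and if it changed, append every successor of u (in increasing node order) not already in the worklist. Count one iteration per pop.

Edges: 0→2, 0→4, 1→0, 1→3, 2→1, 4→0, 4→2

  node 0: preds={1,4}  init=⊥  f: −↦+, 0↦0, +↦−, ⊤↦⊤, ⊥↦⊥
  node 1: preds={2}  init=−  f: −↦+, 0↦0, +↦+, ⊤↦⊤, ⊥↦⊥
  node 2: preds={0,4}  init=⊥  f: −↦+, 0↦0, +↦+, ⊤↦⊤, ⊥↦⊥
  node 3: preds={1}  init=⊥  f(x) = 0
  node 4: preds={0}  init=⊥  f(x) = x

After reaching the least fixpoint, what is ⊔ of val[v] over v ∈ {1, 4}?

⊤

Trace (13 dequeues):
  [1] u=0 | in − | out + | prev ⊥ | push {}
  [2] u=1 | in ⊥ | out − | ==
  [3] u=2 | in + | out + | prev ⊥ | push {1}
  [4] u=3 | in − | out 0 | prev ⊥ | push {}
  [5] u=4 | in + | out + | prev ⊥ | push {0,2}
  [6] u=1 | in + | out ⊤ | prev − | push {3}
  [7] u=0 | in ⊤ | out ⊤ | prev + | push {4}
  [8] u=2 | in ⊤ | out ⊤ | prev + | push {1}
  [9] u=3 | in ⊤ | out 0 | ==
  [10] u=4 | in ⊤ | out ⊤ | prev + | push {0,2}
  [11] u=1 | in ⊤ | out ⊤ | ==
  [12] u=0 | in ⊤ | out ⊤ | ==
  [13] u=2 | in ⊤ | out ⊤ | ==

Converged values:
  [0] ⊤
  [1] ⊤
  [2] ⊤
  [3] 0
  [4] ⊤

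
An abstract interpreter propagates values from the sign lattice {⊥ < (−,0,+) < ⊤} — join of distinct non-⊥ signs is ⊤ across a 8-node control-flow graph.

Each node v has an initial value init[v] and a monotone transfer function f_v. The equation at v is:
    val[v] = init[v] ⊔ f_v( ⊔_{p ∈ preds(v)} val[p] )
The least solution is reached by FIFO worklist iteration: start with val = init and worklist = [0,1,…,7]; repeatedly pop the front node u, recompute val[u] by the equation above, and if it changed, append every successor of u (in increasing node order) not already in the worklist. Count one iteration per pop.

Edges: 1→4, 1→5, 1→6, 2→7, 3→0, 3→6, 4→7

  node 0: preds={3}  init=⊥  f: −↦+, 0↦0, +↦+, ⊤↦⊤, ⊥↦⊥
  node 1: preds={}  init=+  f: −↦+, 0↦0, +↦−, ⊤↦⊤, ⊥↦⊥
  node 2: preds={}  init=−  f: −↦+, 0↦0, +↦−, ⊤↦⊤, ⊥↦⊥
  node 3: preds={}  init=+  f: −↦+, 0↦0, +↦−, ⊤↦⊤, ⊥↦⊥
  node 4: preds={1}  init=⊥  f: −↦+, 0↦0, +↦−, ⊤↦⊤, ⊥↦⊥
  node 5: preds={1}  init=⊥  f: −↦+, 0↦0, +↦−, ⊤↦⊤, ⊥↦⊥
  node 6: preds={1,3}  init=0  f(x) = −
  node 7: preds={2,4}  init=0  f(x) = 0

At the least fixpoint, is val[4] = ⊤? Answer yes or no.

no

Worklist (8 pops):
  #1 pop 0: in=+ → + (was ⊥); enqueue []
  #2 pop 1: in=⊥ → + (no change)
  #3 pop 2: in=⊥ → − (no change)
  #4 pop 3: in=⊥ → + (no change)
  #5 pop 4: in=+ → − (was ⊥); enqueue []
  #6 pop 5: in=+ → − (was ⊥); enqueue []
  #7 pop 6: in=+ → ⊤ (was 0); enqueue []
  #8 pop 7: in=− → 0 (no change)

Fixpoint:
  val[0] = +
  val[1] = +
  val[2] = −
  val[3] = +
  val[4] = −
  val[5] = −
  val[6] = ⊤
  val[7] = 0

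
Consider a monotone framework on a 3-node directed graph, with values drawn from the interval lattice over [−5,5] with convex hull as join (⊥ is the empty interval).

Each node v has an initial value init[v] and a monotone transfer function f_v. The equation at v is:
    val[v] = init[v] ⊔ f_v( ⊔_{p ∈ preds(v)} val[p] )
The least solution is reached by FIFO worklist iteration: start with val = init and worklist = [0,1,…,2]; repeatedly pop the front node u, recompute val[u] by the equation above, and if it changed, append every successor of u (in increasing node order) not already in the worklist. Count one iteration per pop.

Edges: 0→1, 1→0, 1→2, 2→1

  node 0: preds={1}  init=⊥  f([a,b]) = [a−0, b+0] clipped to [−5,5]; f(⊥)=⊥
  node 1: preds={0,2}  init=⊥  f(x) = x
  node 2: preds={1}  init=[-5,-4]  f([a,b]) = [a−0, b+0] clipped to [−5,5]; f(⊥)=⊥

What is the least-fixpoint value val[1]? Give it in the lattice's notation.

Iteration log — 5 steps:
  step 1. node 0  ⊔preds=⊥  new=⊥  stable
  step 2. node 1  ⊔preds=[-5,-4]  new=[-5,-4]  old=⊥  +wl: 0
  step 3. node 2  ⊔preds=[-5,-4]  new=[-5,-4]  stable
  step 4. node 0  ⊔preds=[-5,-4]  new=[-5,-4]  old=⊥  +wl: 1
  step 5. node 1  ⊔preds=[-5,-4]  new=[-5,-4]  stable

Least fixpoint reached:
  node 0: [-5,-4]
  node 1: [-5,-4]
  node 2: [-5,-4]

[-5,-4]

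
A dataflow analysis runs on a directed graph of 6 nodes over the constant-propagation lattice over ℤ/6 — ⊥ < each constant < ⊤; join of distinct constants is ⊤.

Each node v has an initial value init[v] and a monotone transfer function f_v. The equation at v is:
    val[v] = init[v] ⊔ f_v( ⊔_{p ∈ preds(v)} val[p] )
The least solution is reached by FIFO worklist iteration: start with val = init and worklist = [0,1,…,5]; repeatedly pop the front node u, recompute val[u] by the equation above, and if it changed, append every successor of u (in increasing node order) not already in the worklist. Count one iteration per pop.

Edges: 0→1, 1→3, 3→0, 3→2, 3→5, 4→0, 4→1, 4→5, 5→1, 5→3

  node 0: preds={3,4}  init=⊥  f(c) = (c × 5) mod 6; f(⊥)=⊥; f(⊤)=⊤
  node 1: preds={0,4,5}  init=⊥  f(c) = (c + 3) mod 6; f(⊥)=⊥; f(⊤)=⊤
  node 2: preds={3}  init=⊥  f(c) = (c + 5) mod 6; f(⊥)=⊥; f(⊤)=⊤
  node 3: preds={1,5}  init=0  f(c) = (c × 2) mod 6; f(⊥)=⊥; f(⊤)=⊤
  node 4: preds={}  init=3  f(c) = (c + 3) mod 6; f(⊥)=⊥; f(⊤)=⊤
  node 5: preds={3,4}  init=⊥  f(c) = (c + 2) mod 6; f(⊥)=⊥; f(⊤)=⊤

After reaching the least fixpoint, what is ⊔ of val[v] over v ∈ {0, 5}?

⊤

Iteration log — 10 steps:
  step 1. node 0  ⊔preds=⊤  new=⊤  old=⊥  +wl: 
  step 2. node 1  ⊔preds=⊤  new=⊤  old=⊥  +wl: 
  step 3. node 2  ⊔preds=0  new=5  old=⊥  +wl: 
  step 4. node 3  ⊔preds=⊤  new=⊤  old=0  +wl: 0,2
  step 5. node 4  ⊔preds=⊥  new=3  stable
  step 6. node 5  ⊔preds=⊤  new=⊤  old=⊥  +wl: 1,3
  step 7. node 0  ⊔preds=⊤  new=⊤  stable
  step 8. node 2  ⊔preds=⊤  new=⊤  old=5  +wl: 
  step 9. node 1  ⊔preds=⊤  new=⊤  stable
  step 10. node 3  ⊔preds=⊤  new=⊤  stable

Least fixpoint reached:
  node 0: ⊤
  node 1: ⊤
  node 2: ⊤
  node 3: ⊤
  node 4: 3
  node 5: ⊤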